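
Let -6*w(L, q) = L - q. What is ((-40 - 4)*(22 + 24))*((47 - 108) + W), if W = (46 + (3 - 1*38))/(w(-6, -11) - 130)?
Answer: 97052824/785 ≈ 1.2363e+5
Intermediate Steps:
w(L, q) = -L/6 + q/6 (w(L, q) = -(L - q)/6 = -L/6 + q/6)
W = -66/785 (W = (46 + (3 - 1*38))/((-⅙*(-6) + (⅙)*(-11)) - 130) = (46 + (3 - 38))/((1 - 11/6) - 130) = (46 - 35)/(-⅚ - 130) = 11/(-785/6) = 11*(-6/785) = -66/785 ≈ -0.084076)
((-40 - 4)*(22 + 24))*((47 - 108) + W) = ((-40 - 4)*(22 + 24))*((47 - 108) - 66/785) = (-44*46)*(-61 - 66/785) = -2024*(-47951/785) = 97052824/785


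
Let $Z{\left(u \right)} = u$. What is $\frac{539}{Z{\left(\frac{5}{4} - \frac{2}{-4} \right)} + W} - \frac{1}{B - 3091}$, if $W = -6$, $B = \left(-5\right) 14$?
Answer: $- \frac{6815099}{53737} \approx -126.82$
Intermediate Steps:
$B = -70$
$\frac{539}{Z{\left(\frac{5}{4} - \frac{2}{-4} \right)} + W} - \frac{1}{B - 3091} = \frac{539}{\left(\frac{5}{4} - \frac{2}{-4}\right) - 6} - \frac{1}{-70 - 3091} = \frac{539}{\left(5 \cdot \frac{1}{4} - - \frac{1}{2}\right) - 6} - \frac{1}{-3161} = \frac{539}{\left(\frac{5}{4} + \frac{1}{2}\right) - 6} - - \frac{1}{3161} = \frac{539}{\frac{7}{4} - 6} + \frac{1}{3161} = \frac{539}{- \frac{17}{4}} + \frac{1}{3161} = 539 \left(- \frac{4}{17}\right) + \frac{1}{3161} = - \frac{2156}{17} + \frac{1}{3161} = - \frac{6815099}{53737}$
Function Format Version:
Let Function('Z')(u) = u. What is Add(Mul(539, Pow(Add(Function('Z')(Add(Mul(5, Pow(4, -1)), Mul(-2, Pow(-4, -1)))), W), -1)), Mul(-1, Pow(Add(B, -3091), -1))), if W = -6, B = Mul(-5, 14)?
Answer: Rational(-6815099, 53737) ≈ -126.82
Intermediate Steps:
B = -70
Add(Mul(539, Pow(Add(Function('Z')(Add(Mul(5, Pow(4, -1)), Mul(-2, Pow(-4, -1)))), W), -1)), Mul(-1, Pow(Add(B, -3091), -1))) = Add(Mul(539, Pow(Add(Add(Mul(5, Pow(4, -1)), Mul(-2, Pow(-4, -1))), -6), -1)), Mul(-1, Pow(Add(-70, -3091), -1))) = Add(Mul(539, Pow(Add(Add(Mul(5, Rational(1, 4)), Mul(-2, Rational(-1, 4))), -6), -1)), Mul(-1, Pow(-3161, -1))) = Add(Mul(539, Pow(Add(Add(Rational(5, 4), Rational(1, 2)), -6), -1)), Mul(-1, Rational(-1, 3161))) = Add(Mul(539, Pow(Add(Rational(7, 4), -6), -1)), Rational(1, 3161)) = Add(Mul(539, Pow(Rational(-17, 4), -1)), Rational(1, 3161)) = Add(Mul(539, Rational(-4, 17)), Rational(1, 3161)) = Add(Rational(-2156, 17), Rational(1, 3161)) = Rational(-6815099, 53737)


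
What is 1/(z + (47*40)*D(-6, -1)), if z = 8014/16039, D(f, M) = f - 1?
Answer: -16039/211065226 ≈ -7.5991e-5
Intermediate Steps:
D(f, M) = -1 + f
z = 8014/16039 (z = 8014*(1/16039) = 8014/16039 ≈ 0.49966)
1/(z + (47*40)*D(-6, -1)) = 1/(8014/16039 + (47*40)*(-1 - 6)) = 1/(8014/16039 + 1880*(-7)) = 1/(8014/16039 - 13160) = 1/(-211065226/16039) = -16039/211065226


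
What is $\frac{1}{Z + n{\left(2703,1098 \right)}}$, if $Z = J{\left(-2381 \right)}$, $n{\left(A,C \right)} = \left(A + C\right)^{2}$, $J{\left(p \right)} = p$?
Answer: $\frac{1}{14445220} \approx 6.9227 \cdot 10^{-8}$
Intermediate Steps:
$Z = -2381$
$\frac{1}{Z + n{\left(2703,1098 \right)}} = \frac{1}{-2381 + \left(2703 + 1098\right)^{2}} = \frac{1}{-2381 + 3801^{2}} = \frac{1}{-2381 + 14447601} = \frac{1}{14445220}$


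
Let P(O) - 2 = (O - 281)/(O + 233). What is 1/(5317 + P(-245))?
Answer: 6/32177 ≈ 0.00018647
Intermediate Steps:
P(O) = 2 + (-281 + O)/(233 + O) (P(O) = 2 + (O - 281)/(O + 233) = 2 + (-281 + O)/(233 + O))
1/(5317 + P(-245)) = 1/(5317 + (185 + 3*(-245))/(233 - 245)) = 1/(5317 + (185 - 735)/(-12)) = 1/(5317 - 1/12*(-550)) = 1/(5317 + 275/6) = 1/(32177/6) = 6/32177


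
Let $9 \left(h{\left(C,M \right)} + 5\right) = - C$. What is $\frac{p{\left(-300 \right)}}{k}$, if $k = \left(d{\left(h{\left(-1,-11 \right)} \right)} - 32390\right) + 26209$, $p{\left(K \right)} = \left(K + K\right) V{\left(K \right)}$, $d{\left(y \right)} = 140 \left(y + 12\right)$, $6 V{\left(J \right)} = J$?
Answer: $- \frac{270000}{46669} \approx -5.7854$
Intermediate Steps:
$V{\left(J \right)} = \frac{J}{6}$
$h{\left(C,M \right)} = -5 - \frac{C}{9}$ ($h{\left(C,M \right)} = -5 + \frac{\left(-1\right) C}{9} = -5 - \frac{C}{9}$)
$d{\left(y \right)} = 1680 + 140 y$ ($d{\left(y \right)} = 140 \left(12 + y\right) = 1680 + 140 y$)
$p{\left(K \right)} = \frac{K^{2}}{3}$ ($p{\left(K \right)} = \left(K + K\right) \frac{K}{6} = 2 K \frac{K}{6} = \frac{K^{2}}{3}$)
$k = - \frac{46669}{9}$ ($k = \left(\left(1680 + 140 \left(-5 - - \frac{1}{9}\right)\right) - 32390\right) + 26209 = \left(\left(1680 + 140 \left(-5 + \frac{1}{9}\right)\right) - 32390\right) + 26209 = \left(\left(1680 + 140 \left(- \frac{44}{9}\right)\right) - 32390\right) + 26209 = \left(\left(1680 - \frac{6160}{9}\right) - 32390\right) + 26209 = \left(\frac{8960}{9} - 32390\right) + 26209 = - \frac{282550}{9} + 26209 = - \frac{46669}{9} \approx -5185.4$)
$\frac{p{\left(-300 \right)}}{k} = \frac{\frac{1}{3} \left(-300\right)^{2}}{- \frac{46669}{9}} = \frac{1}{3} \cdot 90000 \left(- \frac{9}{46669}\right) = 30000 \left(- \frac{9}{46669}\right) = - \frac{270000}{46669}$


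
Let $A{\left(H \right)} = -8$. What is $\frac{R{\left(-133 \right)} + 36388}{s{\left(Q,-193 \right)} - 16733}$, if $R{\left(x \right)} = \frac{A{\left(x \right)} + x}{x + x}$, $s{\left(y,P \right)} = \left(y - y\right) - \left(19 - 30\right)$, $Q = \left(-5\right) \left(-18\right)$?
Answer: $- \frac{9679349}{4448052} \approx -2.1761$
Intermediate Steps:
$Q = 90$
$s{\left(y,P \right)} = 11$ ($s{\left(y,P \right)} = 0 - \left(19 - 30\right) = 0 - -11 = 0 + 11 = 11$)
$R{\left(x \right)} = \frac{-8 + x}{2 x}$ ($R{\left(x \right)} = \frac{-8 + x}{x + x} = \frac{-8 + x}{2 x}$)
$\frac{R{\left(-133 \right)} + 36388}{s{\left(Q,-193 \right)} - 16733} = \frac{\frac{-8 - 133}{2 \left(-133\right)} + 36388}{11 - 16733} = \frac{\frac{1}{2} \left(- \frac{1}{133}\right) \left(-141\right) + 36388}{-16722} = \left(\frac{141}{266} + 36388\right) \left(- \frac{1}{16722}\right) = \frac{9679349}{266} \left(- \frac{1}{16722}\right) = - \frac{9679349}{4448052}$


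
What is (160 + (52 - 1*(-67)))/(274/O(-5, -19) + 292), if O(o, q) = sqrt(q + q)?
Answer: 257982/276259 + 12741*I*sqrt(38)/552518 ≈ 0.93384 + 0.14215*I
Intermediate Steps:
O(o, q) = sqrt(2)*sqrt(q) (O(o, q) = sqrt(2*q) = sqrt(2)*sqrt(q))
(160 + (52 - 1*(-67)))/(274/O(-5, -19) + 292) = (160 + (52 - 1*(-67)))/(274/((sqrt(2)*sqrt(-19))) + 292) = (160 + (52 + 67))/(274/((sqrt(2)*(I*sqrt(19)))) + 292) = (160 + 119)/(274/((I*sqrt(38))) + 292) = 279/(274*(-I*sqrt(38)/38) + 292) = 279/(-137*I*sqrt(38)/19 + 292) = 279/(292 - 137*I*sqrt(38)/19)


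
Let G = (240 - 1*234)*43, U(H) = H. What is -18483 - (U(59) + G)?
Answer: -18800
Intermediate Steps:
G = 258 (G = (240 - 234)*43 = 6*43 = 258)
-18483 - (U(59) + G) = -18483 - (59 + 258) = -18483 - 1*317 = -18483 - 317 = -18800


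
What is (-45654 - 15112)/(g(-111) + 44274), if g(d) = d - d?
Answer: -30383/22137 ≈ -1.3725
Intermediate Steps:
g(d) = 0
(-45654 - 15112)/(g(-111) + 44274) = (-45654 - 15112)/(0 + 44274) = -60766/44274 = -60766*1/44274 = -30383/22137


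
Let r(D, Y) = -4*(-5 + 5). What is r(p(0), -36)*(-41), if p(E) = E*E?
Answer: 0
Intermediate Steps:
p(E) = E**2
r(D, Y) = 0 (r(D, Y) = -4*0 = 0)
r(p(0), -36)*(-41) = 0*(-41) = 0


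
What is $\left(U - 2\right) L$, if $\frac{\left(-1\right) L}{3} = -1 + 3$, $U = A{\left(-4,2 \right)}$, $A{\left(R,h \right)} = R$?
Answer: $36$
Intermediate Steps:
$U = -4$
$L = -6$ ($L = - 3 \left(-1 + 3\right) = \left(-3\right) 2 = -6$)
$\left(U - 2\right) L = \left(-4 - 2\right) \left(-6\right) = \left(-6\right) \left(-6\right) = 36$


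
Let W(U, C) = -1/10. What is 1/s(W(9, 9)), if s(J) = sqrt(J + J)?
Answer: -I*sqrt(5) ≈ -2.2361*I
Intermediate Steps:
W(U, C) = -1/10 (W(U, C) = -1*1/10 = -1/10)
s(J) = sqrt(2)*sqrt(J) (s(J) = sqrt(2*J) = sqrt(2)*sqrt(J))
1/s(W(9, 9)) = 1/(sqrt(2)*sqrt(-1/10)) = 1/(sqrt(2)*(I*sqrt(10)/10)) = 1/(I*sqrt(5)/5) = -I*sqrt(5)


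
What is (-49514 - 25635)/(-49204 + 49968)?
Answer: -75149/764 ≈ -98.363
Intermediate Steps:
(-49514 - 25635)/(-49204 + 49968) = -75149/764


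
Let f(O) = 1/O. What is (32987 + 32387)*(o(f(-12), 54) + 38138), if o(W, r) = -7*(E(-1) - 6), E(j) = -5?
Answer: 2498267410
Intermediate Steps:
o(W, r) = 77 (o(W, r) = -7*(-5 - 6) = -7*(-11) = 77)
(32987 + 32387)*(o(f(-12), 54) + 38138) = (32987 + 32387)*(77 + 38138) = 65374*38215 = 2498267410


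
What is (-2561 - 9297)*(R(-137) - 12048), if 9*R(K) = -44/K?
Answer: 176152250120/1233 ≈ 1.4286e+8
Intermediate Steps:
R(K) = -44/(9*K) (R(K) = (-44/K)/9 = -44/(9*K))
(-2561 - 9297)*(R(-137) - 12048) = (-2561 - 9297)*(-44/9/(-137) - 12048) = -11858*(-44/9*(-1/137) - 12048) = -11858*(44/1233 - 12048) = -11858*(-14855140/1233) = 176152250120/1233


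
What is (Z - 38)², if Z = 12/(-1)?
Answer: 2500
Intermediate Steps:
Z = -12 (Z = 12*(-1) = -12)
(Z - 38)² = (-12 - 38)² = (-50)² = 2500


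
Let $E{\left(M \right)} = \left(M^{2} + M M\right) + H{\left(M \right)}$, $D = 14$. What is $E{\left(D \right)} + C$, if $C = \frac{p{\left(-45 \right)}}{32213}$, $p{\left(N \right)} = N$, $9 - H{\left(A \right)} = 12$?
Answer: $\frac{12530812}{32213} \approx 389.0$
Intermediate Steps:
$H{\left(A \right)} = -3$ ($H{\left(A \right)} = 9 - 12 = -3$)
$E{\left(M \right)} = -3 + 2 M^{2}$ ($E{\left(M \right)} = \left(M^{2} + M M\right) - 3 = \left(M^{2} + M^{2}\right) - 3 = 2 M^{2} - 3 = -3 + 2 M^{2}$)
$C = - \frac{45}{32213} \approx -0.001397$
$E{\left(D \right)} + C = \left(-3 + 2 \cdot 14^{2}\right) - \frac{45}{32213} = \left(-3 + 2 \cdot 196\right) - \frac{45}{32213} = \left(-3 + 392\right) - \frac{45}{32213} = 389 - \frac{45}{32213} = \frac{12530812}{32213}$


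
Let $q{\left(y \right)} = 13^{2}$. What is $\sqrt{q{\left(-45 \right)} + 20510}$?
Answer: $\sqrt{20679} \approx 143.8$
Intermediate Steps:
$q{\left(y \right)} = 169$
$\sqrt{q{\left(-45 \right)} + 20510} = \sqrt{169 + 20510} = \sqrt{20679}$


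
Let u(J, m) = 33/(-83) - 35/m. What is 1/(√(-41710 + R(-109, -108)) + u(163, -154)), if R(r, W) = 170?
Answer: -567886/138505921761 - 6668552*I*√10385/138505921761 ≈ -4.1001e-6 - 0.0049064*I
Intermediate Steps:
u(J, m) = -33/83 - 35/m (u(J, m) = 33*(-1/83) - 35/m = -33/83 - 35/m)
1/(√(-41710 + R(-109, -108)) + u(163, -154)) = 1/(√(-41710 + 170) + (-33/83 - 35/(-154))) = 1/(√(-41540) + (-33/83 - 35*(-1/154))) = 1/(2*I*√10385 + (-33/83 + 5/22)) = 1/(2*I*√10385 - 311/1826) = 1/(-311/1826 + 2*I*√10385)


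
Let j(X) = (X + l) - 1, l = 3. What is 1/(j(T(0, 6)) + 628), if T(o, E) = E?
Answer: 1/636 ≈ 0.0015723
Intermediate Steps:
j(X) = 2 + X (j(X) = (X + 3) - 1 = (3 + X) - 1 = 2 + X)
1/(j(T(0, 6)) + 628) = 1/((2 + 6) + 628) = 1/(8 + 628) = 1/636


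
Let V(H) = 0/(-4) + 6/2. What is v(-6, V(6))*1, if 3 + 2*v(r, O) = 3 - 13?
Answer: -13/2 ≈ -6.5000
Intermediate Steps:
V(H) = 3 (V(H) = 0*(-1/4) + 6*(1/2) = 0 + 3 = 3)
v(r, O) = -13/2 (v(r, O) = -3/2 + (3 - 13)/2 = -3/2 + (1/2)*(-10) = -3/2 - 5 = -13/2)
v(-6, V(6))*1 = -13/2*1 = -13/2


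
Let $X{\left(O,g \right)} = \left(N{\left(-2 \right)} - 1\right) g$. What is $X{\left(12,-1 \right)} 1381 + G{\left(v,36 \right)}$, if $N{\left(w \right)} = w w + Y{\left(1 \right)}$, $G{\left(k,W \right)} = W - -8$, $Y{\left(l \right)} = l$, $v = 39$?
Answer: $-5480$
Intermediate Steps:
$G{\left(k,W \right)} = 8 + W$ ($G{\left(k,W \right)} = W + 8 = 8 + W$)
$N{\left(w \right)} = 1 + w^{2}$ ($N{\left(w \right)} = w w + 1 = w^{2} + 1 = 1 + w^{2}$)
$X{\left(O,g \right)} = 4 g$ ($X{\left(O,g \right)} = \left(\left(1 + \left(-2\right)^{2}\right) - 1\right) g = \left(\left(1 + 4\right) - 1\right) g = \left(5 - 1\right) g = 4 g$)
$X{\left(12,-1 \right)} 1381 + G{\left(v,36 \right)} = 4 \left(-1\right) 1381 + \left(8 + 36\right) = \left(-4\right) 1381 + 44 = -5524 + 44 = -5480$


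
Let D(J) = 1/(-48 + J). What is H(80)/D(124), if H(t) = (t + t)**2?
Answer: 1945600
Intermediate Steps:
H(t) = 4*t**2 (H(t) = (2*t)**2 = 4*t**2)
H(80)/D(124) = (4*80**2)/(1/(-48 + 124)) = (4*6400)/(1/76) = 25600/(1/76) = 25600*76 = 1945600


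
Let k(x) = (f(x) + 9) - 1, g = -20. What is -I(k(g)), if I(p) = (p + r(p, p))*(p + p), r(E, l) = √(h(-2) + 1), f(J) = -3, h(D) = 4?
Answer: -50 - 10*√5 ≈ -72.361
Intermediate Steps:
k(x) = 5 (k(x) = (-3 + 9) - 1 = 6 - 1 = 5)
r(E, l) = √5 (r(E, l) = √(4 + 1) = √5)
I(p) = 2*p*(p + √5) (I(p) = (p + √5)*(p + p) = (p + √5)*(2*p) = 2*p*(p + √5))
-I(k(g)) = -2*5*(5 + √5) = -(50 + 10*√5) = -50 - 10*√5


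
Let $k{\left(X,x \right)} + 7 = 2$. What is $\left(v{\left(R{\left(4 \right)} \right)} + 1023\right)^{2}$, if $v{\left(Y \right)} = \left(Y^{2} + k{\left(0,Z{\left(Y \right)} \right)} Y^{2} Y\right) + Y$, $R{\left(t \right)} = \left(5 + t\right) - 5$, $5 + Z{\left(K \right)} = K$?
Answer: $522729$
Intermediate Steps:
$Z{\left(K \right)} = -5 + K$
$k{\left(X,x \right)} = -5$ ($k{\left(X,x \right)} = -7 + 2 = -5$)
$R{\left(t \right)} = t$
$v{\left(Y \right)} = Y + Y^{2} - 5 Y^{3}$ ($v{\left(Y \right)} = \left(Y^{2} + - 5 Y^{2} Y\right) + Y = \left(Y^{2} - 5 Y^{3}\right) + Y = Y + Y^{2} - 5 Y^{3}$)
$\left(v{\left(R{\left(4 \right)} \right)} + 1023\right)^{2} = \left(4 \left(1 + 4 - 5 \cdot 4^{2}\right) + 1023\right)^{2} = \left(4 \left(1 + 4 - 80\right) + 1023\right)^{2} = \left(4 \left(-75\right) + 1023\right)^{2} = \left(-300 + 1023\right)^{2} = 723^{2} = 522729$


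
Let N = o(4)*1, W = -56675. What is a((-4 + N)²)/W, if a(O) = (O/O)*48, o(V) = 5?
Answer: -48/56675 ≈ -0.00084693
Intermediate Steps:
N = 5 (N = 5*1 = 5)
a(O) = 48 (a(O) = 1*48 = 48)
a((-4 + N)²)/W = 48/(-56675) = 48*(-1/56675) = -48/56675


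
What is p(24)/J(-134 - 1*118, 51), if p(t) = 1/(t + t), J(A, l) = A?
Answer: -1/12096 ≈ -8.2672e-5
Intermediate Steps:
p(t) = 1/(2*t)
p(24)/J(-134 - 1*118, 51) = ((1/2)/24)/(-134 - 1*118) = ((1/2)*(1/24))/(-134 - 118) = (1/48)/(-252) = (1/48)*(-1/252) = -1/12096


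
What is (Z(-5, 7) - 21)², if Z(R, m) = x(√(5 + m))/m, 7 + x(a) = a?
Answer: 23728/49 - 88*√3/7 ≈ 462.47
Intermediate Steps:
x(a) = -7 + a
Z(R, m) = (-7 + √(5 + m))/m
(Z(-5, 7) - 21)² = ((-7 + √(5 + 7))/7 - 21)² = ((-7 + √12)/7 - 21)² = ((-7 + 2*√3)/7 - 21)² = ((-1 + 2*√3/7) - 21)² = (-22 + 2*√3/7)²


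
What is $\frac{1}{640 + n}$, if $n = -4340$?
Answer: $- \frac{1}{3700} \approx -0.00027027$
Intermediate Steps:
$\frac{1}{640 + n} = \frac{1}{640 - 4340} = \frac{1}{-3700} = - \frac{1}{3700}$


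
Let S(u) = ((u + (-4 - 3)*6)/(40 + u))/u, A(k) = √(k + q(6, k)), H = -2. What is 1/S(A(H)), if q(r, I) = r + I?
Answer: -82/881 - 841*√2/881 ≈ -1.4431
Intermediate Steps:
q(r, I) = I + r
A(k) = √(6 + 2*k) (A(k) = √(k + (k + 6)) = √(k + (6 + k)) = √(6 + 2*k))
S(u) = (-42 + u)/(u*(40 + u)) (S(u) = ((u - 7*6)/(40 + u))/u = ((u - 42)/(40 + u))/u = ((-42 + u)/(40 + u))/u = (-42 + u)/(u*(40 + u)))
1/S(A(H)) = 1/((-42 + √(6 + 2*(-2)))/((√(6 + 2*(-2)))*(40 + √(6 + 2*(-2))))) = 1/((-42 + √(6 - 4))/((√(6 - 4))*(40 + √(6 - 4)))) = 1/((-42 + √2)/((√2)*(40 + √2))) = 1/((√2/2)*(-42 + √2)/(40 + √2)) = 1/(√2*(-42 + √2)/(2*(40 + √2))) = √2*(40 + √2)/(-42 + √2)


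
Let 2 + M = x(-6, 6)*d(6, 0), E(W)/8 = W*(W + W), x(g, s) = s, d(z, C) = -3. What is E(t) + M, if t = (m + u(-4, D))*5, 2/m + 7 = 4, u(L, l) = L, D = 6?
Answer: 78220/9 ≈ 8691.1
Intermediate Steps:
m = -2/3 (m = 2/(-7 + 4) = 2/(-3) = 2*(-1/3) = -2/3 ≈ -0.66667)
t = -70/3 (t = (-2/3 - 4)*5 = -14/3*5 = -70/3 ≈ -23.333)
E(W) = 16*W**2 (E(W) = 8*(W*(W + W)) = 8*(W*(2*W)) = 8*(2*W**2) = 16*W**2)
M = -20 (M = -2 + 6*(-3) = -2 - 18 = -20)
E(t) + M = 16*(-70/3)**2 - 20 = 16*(4900/9) - 20 = 78400/9 - 20 = 78220/9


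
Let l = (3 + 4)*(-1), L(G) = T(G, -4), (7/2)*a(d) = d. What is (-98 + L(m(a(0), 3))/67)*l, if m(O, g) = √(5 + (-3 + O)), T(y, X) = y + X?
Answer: 45990/67 - 7*√2/67 ≈ 686.27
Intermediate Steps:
a(d) = 2*d/7
T(y, X) = X + y
m(O, g) = √(2 + O)
L(G) = -4 + G
l = -7 (l = 7*(-1) = -7)
(-98 + L(m(a(0), 3))/67)*l = (-98 + (-4 + √(2 + (2/7)*0))/67)*(-7) = (-98 + (-4 + √(2 + 0))*(1/67))*(-7) = (-98 + (-4 + √2)*(1/67))*(-7) = (-98 + (-4/67 + √2/67))*(-7) = (-6570/67 + √2/67)*(-7) = 45990/67 - 7*√2/67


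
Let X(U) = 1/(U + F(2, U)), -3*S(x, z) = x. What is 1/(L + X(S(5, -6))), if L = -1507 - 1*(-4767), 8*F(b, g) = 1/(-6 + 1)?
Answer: 203/661660 ≈ 0.00030680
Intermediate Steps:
F(b, g) = -1/40 (F(b, g) = 1/(8*(-6 + 1)) = (⅛)/(-5) = (⅛)*(-⅕) = -1/40)
S(x, z) = -x/3
X(U) = 1/(-1/40 + U) (X(U) = 1/(U - 1/40) = 1/(-1/40 + U))
L = 3260 (L = -1507 + 4767 = 3260)
1/(L + X(S(5, -6))) = 1/(3260 + 40/(-1 + 40*(-⅓*5))) = 1/(3260 + 40/(-1 + 40*(-5/3))) = 1/(3260 + 40/(-1 - 200/3)) = 1/(3260 + 40/(-203/3)) = 1/(3260 + 40*(-3/203)) = 1/(3260 - 120/203) = 1/(661660/203) = 203/661660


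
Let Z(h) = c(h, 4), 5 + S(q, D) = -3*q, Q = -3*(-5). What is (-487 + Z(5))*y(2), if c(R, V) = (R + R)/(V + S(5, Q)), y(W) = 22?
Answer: -42911/4 ≈ -10728.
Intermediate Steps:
Q = 15
S(q, D) = -5 - 3*q
c(R, V) = 2*R/(-20 + V) (c(R, V) = (R + R)/(V + (-5 - 3*5)) = (2*R)/(V + (-5 - 15)) = (2*R)/(V - 20) = (2*R)/(-20 + V) = 2*R/(-20 + V))
Z(h) = -h/8 (Z(h) = 2*h/(-20 + 4) = 2*h/(-16) = 2*h*(-1/16) = -h/8)
(-487 + Z(5))*y(2) = (-487 - ⅛*5)*22 = (-487 - 5/8)*22 = -3901/8*22 = -42911/4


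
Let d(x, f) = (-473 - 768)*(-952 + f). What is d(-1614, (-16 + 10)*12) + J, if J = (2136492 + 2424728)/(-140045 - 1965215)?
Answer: 133766308131/105263 ≈ 1.2708e+6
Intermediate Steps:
d(x, f) = 1181432 - 1241*f (d(x, f) = -1241*(-952 + f) = 1181432 - 1241*f)
J = -228061/105263 (J = 4561220/(-2105260) = 4561220*(-1/2105260) = -228061/105263 ≈ -2.1666)
d(-1614, (-16 + 10)*12) + J = (1181432 - 1241*(-16 + 10)*12) - 228061/105263 = (1181432 - (-7446)*12) - 228061/105263 = (1181432 - 1241*(-72)) - 228061/105263 = (1181432 + 89352) - 228061/105263 = 1270784 - 228061/105263 = 133766308131/105263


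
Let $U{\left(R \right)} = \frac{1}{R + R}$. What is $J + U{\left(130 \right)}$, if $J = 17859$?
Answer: $\frac{4643341}{260} \approx 17859.0$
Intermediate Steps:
$U{\left(R \right)} = \frac{1}{2 R}$
$J + U{\left(130 \right)} = 17859 + \frac{1}{2 \cdot 130} = 17859 + \frac{1}{2} \cdot \frac{1}{130} = 17859 + \frac{1}{260} = \frac{4643341}{260}$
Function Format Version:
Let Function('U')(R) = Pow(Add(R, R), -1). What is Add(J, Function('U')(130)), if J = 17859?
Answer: Rational(4643341, 260) ≈ 17859.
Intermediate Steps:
Function('U')(R) = Mul(Rational(1, 2), Pow(R, -1)) (Function('U')(R) = Pow(Mul(2, R), -1) = Mul(Rational(1, 2), Pow(R, -1)))
Add(J, Function('U')(130)) = Add(17859, Mul(Rational(1, 2), Pow(130, -1))) = Add(17859, Mul(Rational(1, 2), Rational(1, 130))) = Add(17859, Rational(1, 260)) = Rational(4643341, 260)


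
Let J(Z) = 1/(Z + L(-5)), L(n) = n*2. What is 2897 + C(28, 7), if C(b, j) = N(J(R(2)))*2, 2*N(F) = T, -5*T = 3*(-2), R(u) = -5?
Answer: 14491/5 ≈ 2898.2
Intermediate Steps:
L(n) = 2*n
T = 6/5 (T = -3*(-2)/5 = -⅕*(-6) = 6/5 ≈ 1.2000)
J(Z) = 1/(-10 + Z) (J(Z) = 1/(Z + 2*(-5)) = 1/(Z - 10) = 1/(-10 + Z))
N(F) = ⅗ (N(F) = (½)*(6/5) = ⅗)
C(b, j) = 6/5 (C(b, j) = (⅗)*2 = 6/5)
2897 + C(28, 7) = 2897 + 6/5 = 14491/5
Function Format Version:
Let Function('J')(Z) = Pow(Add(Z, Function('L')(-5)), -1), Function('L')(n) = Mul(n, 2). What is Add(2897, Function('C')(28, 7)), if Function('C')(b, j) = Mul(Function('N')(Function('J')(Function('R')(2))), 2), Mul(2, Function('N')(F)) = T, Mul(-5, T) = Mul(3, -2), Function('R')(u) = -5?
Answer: Rational(14491, 5) ≈ 2898.2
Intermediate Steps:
Function('L')(n) = Mul(2, n)
T = Rational(6, 5) (T = Mul(Rational(-1, 5), Mul(3, -2)) = Mul(Rational(-1, 5), -6) = Rational(6, 5) ≈ 1.2000)
Function('J')(Z) = Pow(Add(-10, Z), -1) (Function('J')(Z) = Pow(Add(Z, Mul(2, -5)), -1) = Pow(Add(Z, -10), -1) = Pow(Add(-10, Z), -1))
Function('N')(F) = Rational(3, 5) (Function('N')(F) = Mul(Rational(1, 2), Rational(6, 5)) = Rational(3, 5))
Function('C')(b, j) = Rational(6, 5) (Function('C')(b, j) = Mul(Rational(3, 5), 2) = Rational(6, 5))
Add(2897, Function('C')(28, 7)) = Add(2897, Rational(6, 5)) = Rational(14491, 5)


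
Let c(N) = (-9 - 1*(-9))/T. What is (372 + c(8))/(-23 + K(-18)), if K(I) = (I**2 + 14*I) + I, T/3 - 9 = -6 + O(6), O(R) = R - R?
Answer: 12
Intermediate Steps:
O(R) = 0
T = 9 (T = 27 + 3*(-6 + 0) = 27 + 3*(-6) = 27 - 18 = 9)
c(N) = 0 (c(N) = (-9 - 1*(-9))/9 = (-9 + 9)*(1/9) = 0*(1/9) = 0)
K(I) = I**2 + 15*I
(372 + c(8))/(-23 + K(-18)) = (372 + 0)/(-23 - 18*(15 - 18)) = 372/(-23 - 18*(-3)) = 372/(-23 + 54) = 372/31 = 372*(1/31) = 12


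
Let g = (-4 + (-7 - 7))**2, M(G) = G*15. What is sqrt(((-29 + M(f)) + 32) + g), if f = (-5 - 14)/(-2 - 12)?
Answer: sqrt(68082)/14 ≈ 18.638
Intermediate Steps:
f = 19/14 (f = -19/(-14) = -19*(-1/14) = 19/14 ≈ 1.3571)
M(G) = 15*G
g = 324 (g = (-4 - 14)**2 = (-18)**2 = 324)
sqrt(((-29 + M(f)) + 32) + g) = sqrt(((-29 + 15*(19/14)) + 32) + 324) = sqrt(((-29 + 285/14) + 32) + 324) = sqrt((-121/14 + 32) + 324) = sqrt(327/14 + 324) = sqrt(4863/14) = sqrt(68082)/14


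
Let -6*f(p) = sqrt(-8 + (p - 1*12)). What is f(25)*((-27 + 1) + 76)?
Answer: -25*sqrt(5)/3 ≈ -18.634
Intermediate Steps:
f(p) = -sqrt(-20 + p)/6 (f(p) = -sqrt(-8 + (p - 1*12))/6 = -sqrt(-8 + (p - 12))/6 = -sqrt(-8 + (-12 + p))/6 = -sqrt(-20 + p)/6)
f(25)*((-27 + 1) + 76) = (-sqrt(-20 + 25)/6)*((-27 + 1) + 76) = (-sqrt(5)/6)*(-26 + 76) = -sqrt(5)/6*50 = -25*sqrt(5)/3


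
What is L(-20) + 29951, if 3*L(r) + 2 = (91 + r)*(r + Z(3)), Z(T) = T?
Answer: 29548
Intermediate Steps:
L(r) = -2/3 + (3 + r)*(91 + r)/3 (L(r) = -2/3 + ((91 + r)*(r + 3))/3 = -2/3 + ((91 + r)*(3 + r))/3 = -2/3 + ((3 + r)*(91 + r))/3 = -2/3 + (3 + r)*(91 + r)/3)
L(-20) + 29951 = (271/3 + (1/3)*(-20)**2 + (94/3)*(-20)) + 29951 = (271/3 + (1/3)*400 - 1880/3) + 29951 = (271/3 + 400/3 - 1880/3) + 29951 = -403 + 29951 = 29548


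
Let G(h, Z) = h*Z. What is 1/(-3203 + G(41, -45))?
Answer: -1/5048 ≈ -0.00019810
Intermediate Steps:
G(h, Z) = Z*h
1/(-3203 + G(41, -45)) = 1/(-3203 - 45*41) = 1/(-3203 - 1845) = 1/(-5048) = -1/5048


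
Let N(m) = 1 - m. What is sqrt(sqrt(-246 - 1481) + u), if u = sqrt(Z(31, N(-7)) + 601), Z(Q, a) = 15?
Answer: sqrt(2*sqrt(154) + I*sqrt(1727)) ≈ 6.0508 + 3.434*I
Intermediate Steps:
u = 2*sqrt(154) (u = sqrt(15 + 601) = sqrt(616) = 2*sqrt(154) ≈ 24.819)
sqrt(sqrt(-246 - 1481) + u) = sqrt(sqrt(-246 - 1481) + 2*sqrt(154)) = sqrt(sqrt(-1727) + 2*sqrt(154)) = sqrt(I*sqrt(1727) + 2*sqrt(154)) = sqrt(2*sqrt(154) + I*sqrt(1727))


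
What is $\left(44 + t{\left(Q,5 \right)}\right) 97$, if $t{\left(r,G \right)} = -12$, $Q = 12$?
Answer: $3104$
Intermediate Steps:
$\left(44 + t{\left(Q,5 \right)}\right) 97 = \left(44 - 12\right) 97 = 32 \cdot 97 = 3104$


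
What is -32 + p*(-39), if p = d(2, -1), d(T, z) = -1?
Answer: 7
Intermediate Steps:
p = -1
-32 + p*(-39) = -32 - 1*(-39) = -32 + 39 = 7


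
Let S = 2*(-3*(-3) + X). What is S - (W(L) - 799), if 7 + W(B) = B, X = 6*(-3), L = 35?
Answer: 753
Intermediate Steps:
X = -18
W(B) = -7 + B
S = -18 (S = 2*(-3*(-3) - 18) = 2*(9 - 18) = 2*(-9) = -18)
S - (W(L) - 799) = -18 - ((-7 + 35) - 799) = -18 - (28 - 799) = -18 - 1*(-771) = -18 + 771 = 753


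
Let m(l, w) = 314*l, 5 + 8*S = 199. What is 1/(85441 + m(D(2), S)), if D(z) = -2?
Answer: 1/84813 ≈ 1.1791e-5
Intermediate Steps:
S = 97/4 (S = -5/8 + (⅛)*199 = -5/8 + 199/8 = 97/4 ≈ 24.250)
1/(85441 + m(D(2), S)) = 1/(85441 + 314*(-2)) = 1/(85441 - 628) = 1/84813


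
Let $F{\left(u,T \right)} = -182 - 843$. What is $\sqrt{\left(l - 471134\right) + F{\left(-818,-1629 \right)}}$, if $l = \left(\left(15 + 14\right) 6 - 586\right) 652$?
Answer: $i \sqrt{740783} \approx 860.69 i$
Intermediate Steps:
$l = -268624$ ($l = \left(29 \cdot 6 - 586\right) 652 = \left(174 - 586\right) 652 = \left(-412\right) 652 = -268624$)
$F{\left(u,T \right)} = -1025$ ($F{\left(u,T \right)} = -182 - 843 = -1025$)
$\sqrt{\left(l - 471134\right) + F{\left(-818,-1629 \right)}} = \sqrt{\left(-268624 - 471134\right) - 1025} = \sqrt{-739758 - 1025} = \sqrt{-740783} = i \sqrt{740783}$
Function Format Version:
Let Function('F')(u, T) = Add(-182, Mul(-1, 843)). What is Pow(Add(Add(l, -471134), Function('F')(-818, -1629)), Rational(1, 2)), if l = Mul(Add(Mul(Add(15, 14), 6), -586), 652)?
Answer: Mul(I, Pow(740783, Rational(1, 2))) ≈ Mul(860.69, I)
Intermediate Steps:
l = -268624 (l = Mul(Add(Mul(29, 6), -586), 652) = Mul(Add(174, -586), 652) = Mul(-412, 652) = -268624)
Function('F')(u, T) = -1025 (Function('F')(u, T) = Add(-182, -843) = -1025)
Pow(Add(Add(l, -471134), Function('F')(-818, -1629)), Rational(1, 2)) = Pow(Add(Add(-268624, -471134), -1025), Rational(1, 2)) = Pow(Add(-739758, -1025), Rational(1, 2)) = Pow(-740783, Rational(1, 2)) = Mul(I, Pow(740783, Rational(1, 2)))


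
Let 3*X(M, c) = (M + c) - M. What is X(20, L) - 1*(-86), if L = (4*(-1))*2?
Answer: 250/3 ≈ 83.333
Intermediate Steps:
L = -8 (L = -4*2 = -8)
X(M, c) = c/3 (X(M, c) = ((M + c) - M)/3 = c/3)
X(20, L) - 1*(-86) = (1/3)*(-8) - 1*(-86) = -8/3 + 86 = 250/3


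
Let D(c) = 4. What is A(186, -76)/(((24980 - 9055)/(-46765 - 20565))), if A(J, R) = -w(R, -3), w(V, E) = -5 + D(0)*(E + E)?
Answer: -390514/3185 ≈ -122.61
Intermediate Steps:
w(V, E) = -5 + 8*E (w(V, E) = -5 + 4*(E + E) = -5 + 4*(2*E) = -5 + 8*E)
A(J, R) = 29 (A(J, R) = -(-5 + 8*(-3)) = -(-5 - 24) = -1*(-29) = 29)
A(186, -76)/(((24980 - 9055)/(-46765 - 20565))) = 29/(((24980 - 9055)/(-46765 - 20565))) = 29/((15925/(-67330))) = 29/((15925*(-1/67330))) = 29/(-3185/13466) = 29*(-13466/3185) = -390514/3185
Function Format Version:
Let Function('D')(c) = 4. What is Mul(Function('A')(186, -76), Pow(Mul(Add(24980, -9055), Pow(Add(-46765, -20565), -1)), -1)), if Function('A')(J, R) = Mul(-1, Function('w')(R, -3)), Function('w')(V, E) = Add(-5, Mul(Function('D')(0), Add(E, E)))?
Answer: Rational(-390514, 3185) ≈ -122.61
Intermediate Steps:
Function('w')(V, E) = Add(-5, Mul(8, E)) (Function('w')(V, E) = Add(-5, Mul(4, Add(E, E))) = Add(-5, Mul(4, Mul(2, E))) = Add(-5, Mul(8, E)))
Function('A')(J, R) = 29 (Function('A')(J, R) = Mul(-1, Add(-5, Mul(8, -3))) = Mul(-1, Add(-5, -24)) = Mul(-1, -29) = 29)
Mul(Function('A')(186, -76), Pow(Mul(Add(24980, -9055), Pow(Add(-46765, -20565), -1)), -1)) = Mul(29, Pow(Mul(Add(24980, -9055), Pow(Add(-46765, -20565), -1)), -1)) = Mul(29, Pow(Mul(15925, Pow(-67330, -1)), -1)) = Mul(29, Pow(Mul(15925, Rational(-1, 67330)), -1)) = Mul(29, Pow(Rational(-3185, 13466), -1)) = Mul(29, Rational(-13466, 3185)) = Rational(-390514, 3185)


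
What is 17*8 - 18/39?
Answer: 1762/13 ≈ 135.54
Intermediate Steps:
17*8 - 18/39 = 136 - 18*1/39 = 136 - 6/13 = 1762/13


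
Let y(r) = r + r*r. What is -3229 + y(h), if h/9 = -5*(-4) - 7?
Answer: 10577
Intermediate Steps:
h = 117 (h = 9*(-5*(-4) - 7) = 9*(20 - 7) = 9*13 = 117)
y(r) = r + r**2
-3229 + y(h) = -3229 + 117*(1 + 117) = -3229 + 117*118 = -3229 + 13806 = 10577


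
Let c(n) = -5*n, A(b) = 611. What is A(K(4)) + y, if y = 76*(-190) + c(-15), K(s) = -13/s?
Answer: -13754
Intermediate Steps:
y = -14365 (y = 76*(-190) - 5*(-15) = -14440 + 75 = -14365)
A(K(4)) + y = 611 - 14365 = -13754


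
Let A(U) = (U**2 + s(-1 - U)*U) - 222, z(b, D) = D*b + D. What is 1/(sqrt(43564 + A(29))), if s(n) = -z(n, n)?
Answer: sqrt(18953)/18953 ≈ 0.0072637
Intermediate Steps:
z(b, D) = D + D*b
s(n) = -n*(1 + n)
A(U) = -222 + U**2 + U**2*(-1 - U) (A(U) = (U**2 + (-(-1 - U)*(1 + (-1 - U)))*U) - 222 = (U**2 + (-(-1 - U)*(-U))*U) - 222 = (U**2 + (U*(-1 - U))*U) - 222 = (U**2 + U**2*(-1 - U)) - 222 = -222 + U**2 + U**2*(-1 - U))
1/(sqrt(43564 + A(29))) = 1/(sqrt(43564 + (-222 - 1*29**3))) = 1/(sqrt(43564 + (-222 - 1*24389))) = 1/(sqrt(43564 + (-222 - 24389))) = 1/(sqrt(43564 - 24611)) = 1/(sqrt(18953)) = sqrt(18953)/18953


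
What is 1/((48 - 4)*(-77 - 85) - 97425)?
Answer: -1/104553 ≈ -9.5645e-6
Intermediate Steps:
1/((48 - 4)*(-77 - 85) - 97425) = 1/(44*(-162) - 97425) = 1/(-7128 - 97425) = 1/(-104553) = -1/104553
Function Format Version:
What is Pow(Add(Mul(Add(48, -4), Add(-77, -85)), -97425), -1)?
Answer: Rational(-1, 104553) ≈ -9.5645e-6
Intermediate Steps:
Pow(Add(Mul(Add(48, -4), Add(-77, -85)), -97425), -1) = Pow(Add(Mul(44, -162), -97425), -1) = Pow(Add(-7128, -97425), -1) = Pow(-104553, -1) = Rational(-1, 104553)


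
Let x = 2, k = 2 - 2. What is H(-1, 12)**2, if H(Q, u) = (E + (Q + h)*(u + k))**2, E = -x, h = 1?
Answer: 16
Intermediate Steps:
k = 0
E = -2 (E = -1*2 = -2)
H(Q, u) = (-2 + u*(1 + Q))**2 (H(Q, u) = (-2 + (Q + 1)*(u + 0))**2 = (-2 + (1 + Q)*u)**2 = (-2 + u*(1 + Q))**2)
H(-1, 12)**2 = ((-2 + 12 - 1*12)**2)**2 = ((-2 + 12 - 12)**2)**2 = ((-2)**2)**2 = 4**2 = 16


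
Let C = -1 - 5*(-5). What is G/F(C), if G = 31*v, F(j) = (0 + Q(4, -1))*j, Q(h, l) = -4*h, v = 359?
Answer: -11129/384 ≈ -28.982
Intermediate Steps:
C = 24 (C = -1 + 25 = 24)
F(j) = -16*j (F(j) = (0 - 4*4)*j = (0 - 16)*j = -16*j)
G = 11129 (G = 31*359 = 11129)
G/F(C) = 11129/((-16*24)) = 11129/(-384) = 11129*(-1/384) = -11129/384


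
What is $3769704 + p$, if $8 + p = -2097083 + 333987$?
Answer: $2006600$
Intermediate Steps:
$p = -1763104$ ($p = -8 + \left(-2097083 + 333987\right) = -8 - 1763096 = -1763104$)
$3769704 + p = 3769704 - 1763104 = 2006600$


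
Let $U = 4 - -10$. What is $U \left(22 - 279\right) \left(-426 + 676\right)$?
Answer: $-899500$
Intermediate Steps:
$U = 14$ ($U = 4 + 10 = 14$)
$U \left(22 - 279\right) \left(-426 + 676\right) = 14 \left(22 - 279\right) \left(-426 + 676\right) = 14 \left(\left(-257\right) 250\right) = 14 \left(-64250\right) = -899500$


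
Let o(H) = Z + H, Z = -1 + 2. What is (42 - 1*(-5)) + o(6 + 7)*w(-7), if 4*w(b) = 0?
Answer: 47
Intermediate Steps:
Z = 1
w(b) = 0 (w(b) = (¼)*0 = 0)
o(H) = 1 + H
(42 - 1*(-5)) + o(6 + 7)*w(-7) = (42 - 1*(-5)) + (1 + (6 + 7))*0 = (42 + 5) + (1 + 13)*0 = 47 + 14*0 = 47 + 0 = 47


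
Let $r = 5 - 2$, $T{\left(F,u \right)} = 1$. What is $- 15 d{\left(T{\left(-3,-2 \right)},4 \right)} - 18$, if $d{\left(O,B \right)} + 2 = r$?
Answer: $-33$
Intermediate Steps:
$r = 3$
$d{\left(O,B \right)} = 1$ ($d{\left(O,B \right)} = -2 + 3 = 1$)
$- 15 d{\left(T{\left(-3,-2 \right)},4 \right)} - 18 = \left(-15\right) 1 - 18 = -15 - 18 = -33$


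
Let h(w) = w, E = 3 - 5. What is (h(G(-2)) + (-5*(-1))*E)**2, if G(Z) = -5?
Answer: 225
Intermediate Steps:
E = -2
(h(G(-2)) + (-5*(-1))*E)**2 = (-5 - 5*(-1)*(-2))**2 = (-5 + 5*(-2))**2 = (-5 - 10)**2 = (-15)**2 = 225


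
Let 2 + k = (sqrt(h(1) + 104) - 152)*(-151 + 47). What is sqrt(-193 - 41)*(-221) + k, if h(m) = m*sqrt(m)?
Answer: 15806 - 104*sqrt(105) - 663*I*sqrt(26) ≈ 14740.0 - 3380.6*I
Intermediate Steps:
h(m) = m**(3/2)
k = 15806 - 104*sqrt(105) (k = -2 + (sqrt(1**(3/2) + 104) - 152)*(-151 + 47) = -2 + (sqrt(1 + 104) - 152)*(-104) = -2 + (sqrt(105) - 152)*(-104) = -2 + (-152 + sqrt(105))*(-104) = -2 + (15808 - 104*sqrt(105)) = 15806 - 104*sqrt(105) ≈ 14740.)
sqrt(-193 - 41)*(-221) + k = sqrt(-193 - 41)*(-221) + (15806 - 104*sqrt(105)) = sqrt(-234)*(-221) + (15806 - 104*sqrt(105)) = (3*I*sqrt(26))*(-221) + (15806 - 104*sqrt(105)) = -663*I*sqrt(26) + (15806 - 104*sqrt(105)) = 15806 - 104*sqrt(105) - 663*I*sqrt(26)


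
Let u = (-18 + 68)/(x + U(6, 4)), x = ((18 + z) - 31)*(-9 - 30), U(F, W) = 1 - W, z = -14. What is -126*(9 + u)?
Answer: -1140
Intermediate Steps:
x = 1053 (x = ((18 - 14) - 31)*(-9 - 30) = (4 - 31)*(-39) = -27*(-39) = 1053)
u = 1/21 (u = (-18 + 68)/(1053 + (1 - 1*4)) = 50/(1053 + (1 - 4)) = 50/(1053 - 3) = 50/1050 = 50*(1/1050) = 1/21 ≈ 0.047619)
-126*(9 + u) = -126*(9 + 1/21) = -126*190/21 = -1140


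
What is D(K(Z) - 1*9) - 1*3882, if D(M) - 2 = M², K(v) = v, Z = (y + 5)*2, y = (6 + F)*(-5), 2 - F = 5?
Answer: -3039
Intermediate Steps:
F = -3 (F = 2 - 1*5 = 2 - 5 = -3)
y = -15 (y = (6 - 3)*(-5) = 3*(-5) = -15)
Z = -20 (Z = (-15 + 5)*2 = -10*2 = -20)
D(M) = 2 + M²
D(K(Z) - 1*9) - 1*3882 = (2 + (-20 - 1*9)²) - 1*3882 = (2 + (-20 - 9)²) - 3882 = (2 + (-29)²) - 3882 = (2 + 841) - 3882 = 843 - 3882 = -3039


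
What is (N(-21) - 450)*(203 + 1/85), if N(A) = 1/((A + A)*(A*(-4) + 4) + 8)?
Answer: -3579759357/39185 ≈ -91355.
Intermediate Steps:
N(A) = 1/(8 + 2*A*(4 - 4*A)) (N(A) = 1/((2*A)*(-4*A + 4) + 8) = 1/((2*A)*(4 - 4*A) + 8) = 1/(2*A*(4 - 4*A) + 8) = 1/(8 + 2*A*(4 - 4*A)))
(N(-21) - 450)*(203 + 1/85) = (1/(8*(1 - 21 - 1*(-21)**2)) - 450)*(203 + 1/85) = (1/(8*(1 - 21 - 1*441)) - 450)*(203 + 1/85) = (1/(8*(1 - 21 - 441)) - 450)*(17256/85) = ((1/8)/(-461) - 450)*(17256/85) = ((1/8)*(-1/461) - 450)*(17256/85) = (-1/3688 - 450)*(17256/85) = -1659601/3688*17256/85 = -3579759357/39185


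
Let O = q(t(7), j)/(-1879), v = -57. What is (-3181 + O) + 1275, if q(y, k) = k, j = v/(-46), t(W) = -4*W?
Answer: -164743261/86434 ≈ -1906.0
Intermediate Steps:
j = 57/46 (j = -57/(-46) = -57*(-1/46) = 57/46 ≈ 1.2391)
O = -57/86434 (O = (57/46)/(-1879) = (57/46)*(-1/1879) = -57/86434 ≈ -0.00065946)
(-3181 + O) + 1275 = (-3181 - 57/86434) + 1275 = -274946611/86434 + 1275 = -164743261/86434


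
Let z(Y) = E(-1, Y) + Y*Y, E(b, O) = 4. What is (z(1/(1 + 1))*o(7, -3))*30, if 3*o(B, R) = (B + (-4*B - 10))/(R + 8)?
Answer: -527/2 ≈ -263.50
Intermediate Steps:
o(B, R) = (-10 - 3*B)/(3*(8 + R)) (o(B, R) = ((B + (-4*B - 10))/(R + 8))/3 = ((B + (-10 - 4*B))/(8 + R))/3 = ((-10 - 3*B)/(8 + R))/3 = (-10 - 3*B)/(3*(8 + R)))
z(Y) = 4 + Y**2 (z(Y) = 4 + Y*Y = 4 + Y**2)
(z(1/(1 + 1))*o(7, -3))*30 = ((4 + (1/(1 + 1))**2)*((-10/3 - 1*7)/(8 - 3)))*30 = ((4 + (1/2)**2)*((-10/3 - 7)/5))*30 = ((4 + (1/2)**2)*((1/5)*(-31/3)))*30 = ((4 + 1/4)*(-31/15))*30 = ((17/4)*(-31/15))*30 = -527/60*30 = -527/2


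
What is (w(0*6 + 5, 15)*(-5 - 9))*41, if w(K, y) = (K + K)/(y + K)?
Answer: -287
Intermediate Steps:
w(K, y) = 2*K/(K + y) (w(K, y) = (2*K)/(K + y) = 2*K/(K + y))
(w(0*6 + 5, 15)*(-5 - 9))*41 = ((2*(0*6 + 5)/((0*6 + 5) + 15))*(-5 - 9))*41 = ((2*(0 + 5)/((0 + 5) + 15))*(-14))*41 = ((2*5/(5 + 15))*(-14))*41 = ((2*5/20)*(-14))*41 = ((2*5*(1/20))*(-14))*41 = ((½)*(-14))*41 = -7*41 = -287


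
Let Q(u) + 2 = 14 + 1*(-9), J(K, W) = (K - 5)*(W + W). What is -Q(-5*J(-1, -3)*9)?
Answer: -3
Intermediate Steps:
J(K, W) = 2*W*(-5 + K) (J(K, W) = (-5 + K)*(2*W) = 2*W*(-5 + K))
Q(u) = 3 (Q(u) = -2 + (14 + 1*(-9)) = -2 + (14 - 9) = -2 + 5 = 3)
-Q(-5*J(-1, -3)*9) = -1*3 = -3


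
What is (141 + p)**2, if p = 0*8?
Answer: 19881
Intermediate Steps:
p = 0
(141 + p)**2 = (141 + 0)**2 = 141**2 = 19881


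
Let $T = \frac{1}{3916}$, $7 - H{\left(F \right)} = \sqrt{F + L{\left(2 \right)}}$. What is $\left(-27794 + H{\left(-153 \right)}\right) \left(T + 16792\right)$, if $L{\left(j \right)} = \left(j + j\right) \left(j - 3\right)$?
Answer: $- \frac{1827202902251}{3916} - \frac{65757473 i \sqrt{157}}{3916} \approx -4.666 \cdot 10^{8} - 2.104 \cdot 10^{5} i$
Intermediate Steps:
$L{\left(j \right)} = 2 j \left(-3 + j\right)$
$H{\left(F \right)} = 7 - \sqrt{-4 + F}$ ($H{\left(F \right)} = 7 - \sqrt{F + 2 \cdot 2 \left(-3 + 2\right)} = 7 - \sqrt{F + 2 \cdot 2 \left(-1\right)} = 7 - \sqrt{F - 4} = 7 - \sqrt{-4 + F}$)
$T = \frac{1}{3916} \approx 0.00025536$
$\left(-27794 + H{\left(-153 \right)}\right) \left(T + 16792\right) = \left(-27794 + \left(7 - \sqrt{-4 - 153}\right)\right) \left(\frac{1}{3916} + 16792\right) = \left(-27794 + \left(7 - \sqrt{-157}\right)\right) \frac{65757473}{3916} = \left(-27794 + \left(7 - i \sqrt{157}\right)\right) \frac{65757473}{3916} = \left(-27787 - i \sqrt{157}\right) \frac{65757473}{3916} = - \frac{1827202902251}{3916} - \frac{65757473 i \sqrt{157}}{3916}$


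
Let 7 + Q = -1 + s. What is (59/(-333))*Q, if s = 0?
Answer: 472/333 ≈ 1.4174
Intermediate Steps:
Q = -8 (Q = -7 + (-1 + 0) = -7 - 1 = -8)
(59/(-333))*Q = (59/(-333))*(-8) = (59*(-1/333))*(-8) = -59/333*(-8) = 472/333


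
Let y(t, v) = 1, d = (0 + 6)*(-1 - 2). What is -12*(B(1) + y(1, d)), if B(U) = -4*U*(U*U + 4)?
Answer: 228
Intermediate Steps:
d = -18 (d = 6*(-3) = -18)
B(U) = -4*U*(4 + U**2) (B(U) = -4*U*(U**2 + 4) = -4*U*(4 + U**2))
-12*(B(1) + y(1, d)) = -12*(-4*1*(4 + 1**2) + 1) = -12*(-4*1*(4 + 1) + 1) = -12*(-4*1*5 + 1) = -12*(-20 + 1) = -12*(-19) = 228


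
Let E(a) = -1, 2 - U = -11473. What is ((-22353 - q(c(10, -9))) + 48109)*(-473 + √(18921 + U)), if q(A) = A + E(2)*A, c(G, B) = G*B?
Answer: -12182588 + 51512*√7599 ≈ -7.6922e+6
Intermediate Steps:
U = 11475 (U = 2 - 1*(-11473) = 2 + 11473 = 11475)
c(G, B) = B*G
q(A) = 0 (q(A) = A - A = 0)
((-22353 - q(c(10, -9))) + 48109)*(-473 + √(18921 + U)) = ((-22353 - 1*0) + 48109)*(-473 + √(18921 + 11475)) = ((-22353 + 0) + 48109)*(-473 + √30396) = (-22353 + 48109)*(-473 + 2*√7599) = 25756*(-473 + 2*√7599) = -12182588 + 51512*√7599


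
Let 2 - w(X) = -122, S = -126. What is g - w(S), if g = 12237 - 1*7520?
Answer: 4593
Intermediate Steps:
g = 4717 (g = 12237 - 7520 = 4717)
w(X) = 124 (w(X) = 2 - 1*(-122) = 2 + 122 = 124)
g - w(S) = 4717 - 1*124 = 4717 - 124 = 4593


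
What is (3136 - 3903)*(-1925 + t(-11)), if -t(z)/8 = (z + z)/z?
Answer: 1488747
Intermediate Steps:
t(z) = -16 (t(z) = -8*(z + z)/z = -8*2*z/z = -8*2 = -16)
(3136 - 3903)*(-1925 + t(-11)) = (3136 - 3903)*(-1925 - 16) = -767*(-1941) = 1488747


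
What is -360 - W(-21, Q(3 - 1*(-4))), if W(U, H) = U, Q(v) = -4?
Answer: -339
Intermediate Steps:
-360 - W(-21, Q(3 - 1*(-4))) = -360 - 1*(-21) = -360 + 21 = -339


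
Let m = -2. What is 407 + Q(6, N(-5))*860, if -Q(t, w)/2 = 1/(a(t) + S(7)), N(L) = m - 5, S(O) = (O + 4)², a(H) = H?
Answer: 49969/127 ≈ 393.46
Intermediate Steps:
S(O) = (4 + O)²
N(L) = -7 (N(L) = -2 - 5 = -7)
Q(t, w) = -2/(121 + t) (Q(t, w) = -2/(t + (4 + 7)²) = -2/(t + 11²) = -2/(t + 121) = -2/(121 + t))
407 + Q(6, N(-5))*860 = 407 - 2/(121 + 6)*860 = 407 - 2/127*860 = 407 - 1720/127 = 49969/127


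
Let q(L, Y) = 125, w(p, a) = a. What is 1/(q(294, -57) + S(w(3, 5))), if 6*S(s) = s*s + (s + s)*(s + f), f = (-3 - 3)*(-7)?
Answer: 2/415 ≈ 0.0048193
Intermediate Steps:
f = 42 (f = -6*(-7) = 42)
S(s) = s²/6 + s*(42 + s)/3 (S(s) = (s*s + (s + s)*(s + 42))/6 = (s² + (2*s)*(42 + s))/6 = (s² + 2*s*(42 + s))/6 = s²/6 + s*(42 + s)/3)
1/(q(294, -57) + S(w(3, 5))) = 1/(125 + (½)*5*(28 + 5)) = 1/(125 + (½)*5*33) = 1/(125 + 165/2) = 1/(415/2) = 2/415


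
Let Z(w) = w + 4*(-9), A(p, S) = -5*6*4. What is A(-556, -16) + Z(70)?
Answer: -86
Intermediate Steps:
A(p, S) = -120 (A(p, S) = -30*4 = -120)
Z(w) = -36 + w (Z(w) = w - 36 = -36 + w)
A(-556, -16) + Z(70) = -120 + (-36 + 70) = -120 + 34 = -86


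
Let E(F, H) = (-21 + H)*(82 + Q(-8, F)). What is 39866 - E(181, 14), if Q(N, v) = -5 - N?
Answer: 40461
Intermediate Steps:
E(F, H) = -1785 + 85*H (E(F, H) = (-21 + H)*(82 + (-5 - 1*(-8))) = (-21 + H)*(82 + (-5 + 8)) = (-21 + H)*(82 + 3) = (-21 + H)*85 = -1785 + 85*H)
39866 - E(181, 14) = 39866 - (-1785 + 85*14) = 39866 - (-1785 + 1190) = 39866 - 1*(-595) = 39866 + 595 = 40461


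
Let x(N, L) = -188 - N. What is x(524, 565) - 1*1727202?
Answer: -1727914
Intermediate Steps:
x(524, 565) - 1*1727202 = (-188 - 1*524) - 1*1727202 = (-188 - 524) - 1727202 = -712 - 1727202 = -1727914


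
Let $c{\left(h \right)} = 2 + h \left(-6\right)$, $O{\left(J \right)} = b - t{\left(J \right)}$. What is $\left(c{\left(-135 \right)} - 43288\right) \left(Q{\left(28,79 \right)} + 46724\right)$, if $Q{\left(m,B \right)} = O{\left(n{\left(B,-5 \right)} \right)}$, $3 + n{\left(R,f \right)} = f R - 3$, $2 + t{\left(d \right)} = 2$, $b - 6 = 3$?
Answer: $-1985030908$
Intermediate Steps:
$b = 9$ ($b = 6 + 3 = 9$)
$t{\left(d \right)} = 0$ ($t{\left(d \right)} = -2 + 2 = 0$)
$n{\left(R,f \right)} = -6 + R f$ ($n{\left(R,f \right)} = -3 + \left(f R - 3\right) = -3 + \left(R f - 3\right) = -3 + \left(-3 + R f\right) = -6 + R f$)
$O{\left(J \right)} = 9$ ($O{\left(J \right)} = 9 - 0 = 9 + 0 = 9$)
$Q{\left(m,B \right)} = 9$
$c{\left(h \right)} = 2 - 6 h$
$\left(c{\left(-135 \right)} - 43288\right) \left(Q{\left(28,79 \right)} + 46724\right) = \left(\left(2 - -810\right) - 43288\right) \left(9 + 46724\right) = \left(\left(2 + 810\right) - 43288\right) 46733 = \left(812 - 43288\right) 46733 = \left(-42476\right) 46733 = -1985030908$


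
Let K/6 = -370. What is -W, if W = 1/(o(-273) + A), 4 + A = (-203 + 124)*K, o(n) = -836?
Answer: -1/174540 ≈ -5.7293e-6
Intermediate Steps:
K = -2220 (K = 6*(-370) = -2220)
A = 175376 (A = -4 + (-203 + 124)*(-2220) = -4 - 79*(-2220) = -4 + 175380 = 175376)
W = 1/174540 (W = 1/(-836 + 175376) = 1/174540 ≈ 5.7293e-6)
-W = -1*1/174540 = -1/174540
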